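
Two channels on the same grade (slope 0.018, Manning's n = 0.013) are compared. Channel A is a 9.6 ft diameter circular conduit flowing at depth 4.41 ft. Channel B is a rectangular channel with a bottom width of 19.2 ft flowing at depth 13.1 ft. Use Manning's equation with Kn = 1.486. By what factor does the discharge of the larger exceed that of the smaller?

Channel A: For a circular section of diameter D = 9.6 ft at depth y = 4.41 ft, the central angle is θ = 2 arccos(1 − 2y/D) = 2.979 rad. Then A = (D²/8)(θ − sin θ) = 32.45 ft² and P = Dθ/2 = 14.3 ft. Hydraulic radius R = A/P = 32.45/14.3 = 2.27 ft. Q_A = (1.486/0.013)·32.45·2.27^(2/3)·√0.018 = 859.5 ft³/s.
Channel B: Flow area A = b·y = 19.2 × 13.1 = 251.5 ft². Wetted perimeter P = b + 2y = 19.2 + 2×13.1 = 45.4 ft. Hydraulic radius R = A/P = 251.5/45.4 = 5.54 ft. Q_B = (1.486/0.013)·251.5·5.54^(2/3)·√0.018 = 12080 ft³/s.
The larger discharge is 12080 ft³/s and the smaller is 859.5 ft³/s; the ratio is 14.1.

14.1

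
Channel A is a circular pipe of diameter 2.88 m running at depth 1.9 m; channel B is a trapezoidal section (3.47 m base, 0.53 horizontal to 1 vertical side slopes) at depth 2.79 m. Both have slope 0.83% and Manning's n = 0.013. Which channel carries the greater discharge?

channel B

Channel A: For a circular section of diameter D = 2.88 m at depth y = 1.9 m, the central angle is θ = 2 arccos(1 − 2y/D) = 3.792 rad. Then A = (D²/8)(θ − sin θ) = 4.559 m² and P = Dθ/2 = 5.46 m. Hydraulic radius R = A/P = 4.559/5.46 = 0.835 m. Q_A = (1/0.013)·4.559·0.835^(2/3)·√0.0083 = 28.33 m³/s.
Channel B: With bottom width b = 3.47 m and side slope z = 0.53: A = (b + zy)y = (3.47 + 0.53×2.79)×2.79 = 13.81 m²; P = b + 2y√(1+z²) = 3.47 + 2×2.79×1.132 = 9.785 m. Hydraulic radius R = A/P = 13.81/9.785 = 1.411 m. Q_B = (1/0.013)·13.81·1.411^(2/3)·√0.0083 = 121.7 m³/s.
Q_A = 28.33 m³/s vs Q_B = 121.7 m³/s, so channel B carries more.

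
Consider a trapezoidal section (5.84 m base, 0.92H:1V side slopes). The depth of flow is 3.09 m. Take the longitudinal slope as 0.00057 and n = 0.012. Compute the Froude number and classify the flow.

subcritical

With bottom width b = 5.84 m and side slope z = 0.92: A = (b + zy)y = (5.84 + 0.92×3.09)×3.09 = 26.83 m²; P = b + 2y√(1+z²) = 5.84 + 2×3.09×1.359 = 14.24 m.
Hydraulic radius R = A/P = 26.83/14.24 = 1.884 m.
V = (1/n) R^(2/3) √S = (1/0.012) × 1.884^(2/3) × √0.00057 = 3.035 m/s. Hydraulic depth D_h = A/T = 26.83/11.53 = 2.328 m.
Froude number Fr = V/√(g·D_h) = 3.035/√(9.81×2.328) = 0.635, which is less than 1, so the flow is subcritical.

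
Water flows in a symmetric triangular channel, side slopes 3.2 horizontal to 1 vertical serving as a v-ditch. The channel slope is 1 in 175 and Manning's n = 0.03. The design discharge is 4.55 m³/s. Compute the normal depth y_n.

Manning's equation rearranged: A R^(2/3) = nQ / (1·√S) = 0.03 × 4.55 / (√0.005714) = 1.806.
At y = 1.08 m: A R^(2/3) = 2.399 — over.
At y = 0.828 m: A R^(2/3) = 1.181 — short.
At y = 0.971 m: A R^(2/3) = 1.807 — ≈ 1.806.

y_n = 0.971 m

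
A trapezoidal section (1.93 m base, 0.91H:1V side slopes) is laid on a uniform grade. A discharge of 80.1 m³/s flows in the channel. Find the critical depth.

y_c = 3.45 m

At critical depth, Q² T / (g A³) = 1, i.e. A³/T = Q²/g = 80.1²/9.81 = 654.
Try y = 3.75 m: A³/T = 918.5 — too large.
Try y = 2.78 m: A³/T = 272.7 — too small.
Try y = 3.45 m: A³/T = 651.7 — matches.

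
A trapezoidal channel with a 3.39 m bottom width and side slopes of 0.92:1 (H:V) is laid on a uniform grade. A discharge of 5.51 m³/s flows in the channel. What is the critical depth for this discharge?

y_c = 0.609 m

At critical depth, Q² T / (g A³) = 1, i.e. A³/T = Q²/g = 5.51²/9.81 = 3.095.
At y = 0.524 m: A³/T = 1.918 — low.
At y = 0.774 m: A³/T = 6.648 — high.
At y = 0.609 m: A³/T = 3.087 — ≈ 3.095.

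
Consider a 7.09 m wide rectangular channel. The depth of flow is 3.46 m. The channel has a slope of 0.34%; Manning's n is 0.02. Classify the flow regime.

subcritical

Flow area A = b·y = 7.09 × 3.46 = 24.53 m². Wetted perimeter P = b + 2y = 7.09 + 2×3.46 = 14.01 m.
Hydraulic radius R = A/P = 24.53/14.01 = 1.751 m.
V = (1/n) R^(2/3) √S = (1/0.02) × 1.751^(2/3) × √0.0034 = 4.235 m/s. Hydraulic depth D_h = A/T = 24.53/7.09 = 3.46 m.
Froude number Fr = V/√(g·D_h) = 4.235/√(9.81×3.46) = 0.727, which is less than 1, so the flow is subcritical.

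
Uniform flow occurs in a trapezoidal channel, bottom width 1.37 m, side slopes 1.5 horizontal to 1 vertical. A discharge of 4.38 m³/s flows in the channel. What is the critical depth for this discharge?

y_c = 0.766 m

At critical depth, Q² T / (g A³) = 1, i.e. A³/T = Q²/g = 4.38²/9.81 = 1.956.
Try y = 0.959 m: A³/T = 4.6 — over.
Try y = 0.63 m: A³/T = 0.9516 — short.
Try y = 0.766 m: A³/T = 1.959 — close enough.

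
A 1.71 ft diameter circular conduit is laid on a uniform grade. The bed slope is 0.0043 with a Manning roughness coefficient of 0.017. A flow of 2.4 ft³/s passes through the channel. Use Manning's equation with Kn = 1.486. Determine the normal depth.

Manning's equation rearranged: A R^(2/3) = nQ / (1.486·√S) = 0.017 × 2.4 / (1.486 × √0.0043) = 0.4187.
Try y = 0.802 ft: A R^(2/3) = 0.5837 — high.
Try y = 0.464 ft: A R^(2/3) = 0.2098 — low.
Try y = 0.666 ft: A R^(2/3) = 0.4182 — ≈ 0.4187.

y_n = 0.666 ft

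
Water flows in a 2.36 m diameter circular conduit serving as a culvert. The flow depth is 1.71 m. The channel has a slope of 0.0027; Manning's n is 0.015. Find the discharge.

Q = 9.33 m³/s

For a circular section of diameter D = 2.36 m at depth y = 1.71 m, the central angle is θ = 2 arccos(1 − 2y/D) = 4.073 rad. Then A = (D²/8)(θ − sin θ) = 3.395 m² and P = Dθ/2 = 4.806 m.
Hydraulic radius R = A/P = 3.395/4.806 = 0.7063 m.
Manning's equation: Q = (1/n) A R^(2/3) S^(1/2) = (1/0.015) × 3.395 × 0.7063^(2/3) × 0.0027^(1/2) = 9.33 m³/s.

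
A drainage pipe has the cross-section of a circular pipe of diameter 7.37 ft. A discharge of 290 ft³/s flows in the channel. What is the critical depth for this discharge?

At critical depth, Q² T / (g A³) = 1, i.e. A³/T = Q²/g = 290²/32.2 = 2612.
At y = 3.21 ft: A³/T = 776.8 — low.
At y = 4.99 ft: A³/T = 4216 — high.
At y = 4.41 ft: A³/T = 2616 — matches.

y_c = 4.41 ft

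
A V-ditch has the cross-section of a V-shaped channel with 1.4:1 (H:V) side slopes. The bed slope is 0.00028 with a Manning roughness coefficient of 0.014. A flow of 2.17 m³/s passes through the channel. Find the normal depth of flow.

y_n = 1.38 m

Manning's equation rearranged: A R^(2/3) = nQ / (1·√S) = 0.014 × 2.17 / (√0.00028) = 1.816.
At y = 1.58 m: A R^(2/3) = 2.603 — high.
At y = 1.38 m: A R^(2/3) = 1.815 — close enough.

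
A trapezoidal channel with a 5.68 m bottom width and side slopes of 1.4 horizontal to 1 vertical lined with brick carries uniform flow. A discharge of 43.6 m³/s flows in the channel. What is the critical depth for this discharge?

At critical depth, Q² T / (g A³) = 1, i.e. A³/T = Q²/g = 43.6²/9.81 = 193.8.
Try y = 1.34 m: A³/T = 110 — low.
Try y = 1.58 m: A³/T = 191.9 — ≈ 193.8.

y_c = 1.58 m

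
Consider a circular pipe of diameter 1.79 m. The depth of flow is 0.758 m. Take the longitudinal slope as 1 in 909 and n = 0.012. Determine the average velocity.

V = 1.5 m/s

For a circular section of diameter D = 1.79 m at depth y = 0.758 m, the central angle is θ = 2 arccos(1 − 2y/D) = 2.834 rad. Then A = (D²/8)(θ − sin θ) = 1.014 m² and P = Dθ/2 = 2.537 m.
Hydraulic radius R = A/P = 1.014/2.537 = 0.3997 m.
From Manning's equation, V = (1/n) R^(2/3) S^(1/2) = (1/0.012) × 0.3997^(2/3) × 0.0011^(1/2) = 1.5 m/s.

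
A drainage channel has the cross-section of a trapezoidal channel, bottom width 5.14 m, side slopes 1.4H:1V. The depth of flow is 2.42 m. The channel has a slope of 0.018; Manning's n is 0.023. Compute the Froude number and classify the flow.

With bottom width b = 5.14 m and side slope z = 1.4: A = (b + zy)y = (5.14 + 1.4×2.42)×2.42 = 20.64 m²; P = b + 2y√(1+z²) = 5.14 + 2×2.42×1.72 = 13.47 m.
Hydraulic radius R = A/P = 20.64/13.47 = 1.532 m.
V = (1/n) R^(2/3) √S = (1/0.023) × 1.532^(2/3) × √0.018 = 7.754 m/s. Hydraulic depth D_h = A/T = 20.64/11.92 = 1.732 m.
Froude number Fr = V/√(g·D_h) = 7.754/√(9.81×1.732) = 1.88, which is greater than 1, so the flow is supercritical.

supercritical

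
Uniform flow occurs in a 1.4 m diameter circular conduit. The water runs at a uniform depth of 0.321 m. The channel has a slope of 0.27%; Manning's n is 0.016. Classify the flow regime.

For a circular section of diameter D = 1.4 m at depth y = 0.321 m, the central angle is θ = 2 arccos(1 − 2y/D) = 1.997 rad. Then A = (D²/8)(θ − sin θ) = 0.2663 m² and P = Dθ/2 = 1.398 m.
Hydraulic radius R = A/P = 0.2663/1.398 = 0.1905 m.
V = (1/n) R^(2/3) √S = (1/0.016) × 0.1905^(2/3) × √0.0027 = 1.075 m/s. Hydraulic depth D_h = A/T = 0.2663/1.177 = 0.2262 m.
Froude number Fr = V/√(g·D_h) = 1.075/√(9.81×0.2262) = 0.722, which is less than 1, so the flow is subcritical.

subcritical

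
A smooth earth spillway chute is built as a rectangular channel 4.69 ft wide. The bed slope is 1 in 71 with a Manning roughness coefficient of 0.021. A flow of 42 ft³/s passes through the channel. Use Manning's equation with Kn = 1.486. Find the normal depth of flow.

y_n = 1.23 ft

Manning's equation rearranged: A R^(2/3) = nQ / (1.486·√S) = 0.021 × 42 / (1.486 × √0.01408) = 5.001.
Try y = 0.969 ft: A R^(2/3) = 3.534 — too small.
Try y = 1.39 ft: A R^(2/3) = 5.953 — too large.
Try y = 1.23 ft: A R^(2/3) = 4.999 — close enough.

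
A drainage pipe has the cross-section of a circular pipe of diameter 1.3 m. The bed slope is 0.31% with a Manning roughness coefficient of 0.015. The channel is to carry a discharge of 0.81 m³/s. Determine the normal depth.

Manning's equation rearranged: A R^(2/3) = nQ / (1·√S) = 0.015 × 0.81 / (√0.0031) = 0.2182.
Try y = 0.623 m: A R^(2/3) = 0.2917 — high.
Try y = 0.443 m: A R^(2/3) = 0.1568 — low.
Try y = 0.529 m: A R^(2/3) = 0.2182 — ≈ 0.2182.

y_n = 0.529 m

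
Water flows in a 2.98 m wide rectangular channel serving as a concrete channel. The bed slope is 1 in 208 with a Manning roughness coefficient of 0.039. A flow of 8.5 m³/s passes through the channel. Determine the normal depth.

Manning's equation rearranged: A R^(2/3) = nQ / (1·√S) = 0.039 × 8.5 / (√0.004808) = 4.781.
Trying y = 2.32 m: A R^(2/3) = 6.479 — over.
Trying y = 1.28 m: A R^(2/3) = 2.974 — short.
Trying y = 1.83 m: A R^(2/3) = 4.783 — matches.

y_n = 1.83 m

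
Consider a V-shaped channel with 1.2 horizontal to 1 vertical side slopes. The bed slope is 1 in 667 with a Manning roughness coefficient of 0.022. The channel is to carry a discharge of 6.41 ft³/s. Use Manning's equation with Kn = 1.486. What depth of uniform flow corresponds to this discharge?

Manning's equation rearranged: A R^(2/3) = nQ / (1.486·√S) = 0.022 × 6.41 / (1.486 × √0.001499) = 2.451.
Trying y = 2.07 ft: A R^(2/3) = 4.413 — high.
Trying y = 1.18 ft: A R^(2/3) = 0.9859 — low.
Trying y = 1.66 ft: A R^(2/3) = 2.45 — close enough.

y_n = 1.66 ft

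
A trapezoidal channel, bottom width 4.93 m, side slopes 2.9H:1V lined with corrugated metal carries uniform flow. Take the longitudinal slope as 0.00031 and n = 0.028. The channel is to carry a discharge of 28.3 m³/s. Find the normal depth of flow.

y_n = 2.64 m

Manning's equation rearranged: A R^(2/3) = nQ / (1·√S) = 0.028 × 28.3 / (√0.00031) = 45.01.
At y = 2.97 m: A R^(2/3) = 58.13 — high.
At y = 2.64 m: A R^(2/3) = 44.94 — ≈ 45.01.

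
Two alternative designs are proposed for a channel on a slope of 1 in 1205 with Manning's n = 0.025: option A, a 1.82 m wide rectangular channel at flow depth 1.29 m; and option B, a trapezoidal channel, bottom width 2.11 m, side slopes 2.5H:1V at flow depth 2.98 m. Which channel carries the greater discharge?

Channel A: Flow area A = b·y = 1.82 × 1.29 = 2.348 m². Wetted perimeter P = b + 2y = 1.82 + 2×1.29 = 4.4 m. Hydraulic radius R = A/P = 2.348/4.4 = 0.5336 m. Q_A = (1/0.025)·2.348·0.5336^(2/3)·√0.0008299 = 1.78 m³/s.
Channel B: With bottom width b = 2.11 m and side slope z = 2.5: A = (b + zy)y = (2.11 + 2.5×2.98)×2.98 = 28.49 m²; P = b + 2y√(1+z²) = 2.11 + 2×2.98×2.693 = 18.16 m. Hydraulic radius R = A/P = 28.49/18.16 = 1.569 m. Q_B = (1/0.025)·28.49·1.569^(2/3)·√0.0008299 = 44.32 m³/s.
Q_A = 1.78 m³/s vs Q_B = 44.32 m³/s, so channel B carries more.

channel B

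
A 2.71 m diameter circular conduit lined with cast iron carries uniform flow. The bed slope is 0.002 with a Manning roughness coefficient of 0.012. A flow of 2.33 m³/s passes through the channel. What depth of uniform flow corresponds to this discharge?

Manning's equation rearranged: A R^(2/3) = nQ / (1·√S) = 0.012 × 2.33 / (√0.002) = 0.6252.
At y = 0.877 m: A R^(2/3) = 1.008 — over.
At y = 0.481 m: A R^(2/3) = 0.3056 — short.
At y = 0.686 m: A R^(2/3) = 0.6247 — close enough.

y_n = 0.686 m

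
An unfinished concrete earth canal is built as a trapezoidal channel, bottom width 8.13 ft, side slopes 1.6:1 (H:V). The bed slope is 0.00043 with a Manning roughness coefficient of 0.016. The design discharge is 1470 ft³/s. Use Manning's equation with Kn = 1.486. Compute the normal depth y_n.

Manning's equation rearranged: A R^(2/3) = nQ / (1.486·√S) = 0.016 × 1470 / (1.486 × √0.00043) = 763.3.
At y = 7.16 ft: A R^(2/3) = 352.8 — short.
At y = 12.6 ft: A R^(2/3) = 1229 — over.
At y = 10.2 ft: A R^(2/3) = 762.8 — close enough.

y_n = 10.2 ft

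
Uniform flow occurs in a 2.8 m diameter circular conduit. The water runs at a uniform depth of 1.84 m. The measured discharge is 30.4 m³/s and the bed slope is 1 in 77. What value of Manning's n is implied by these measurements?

n = 0.014

For a circular section of diameter D = 2.8 m at depth y = 1.84 m, the central angle is θ = 2 arccos(1 − 2y/D) = 3.781 rad. Then A = (D²/8)(θ − sin θ) = 4.29 m² and P = Dθ/2 = 5.293 m.
Hydraulic radius R = A/P = 4.29/5.293 = 0.8105 m.
Rearranging Manning's equation: n = (1/Q) A R^(2/3) S^(1/2) = (1/30.4) × 4.29 × 0.8105^(2/3) × √0.01299 = 0.014.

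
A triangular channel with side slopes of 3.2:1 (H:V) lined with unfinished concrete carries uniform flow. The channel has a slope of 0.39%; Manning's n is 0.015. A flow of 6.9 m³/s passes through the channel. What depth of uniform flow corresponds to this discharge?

Manning's equation rearranged: A R^(2/3) = nQ / (1·√S) = 0.015 × 6.9 / (√0.0039) = 1.657.
Try y = 0.766 m: A R^(2/3) = 0.96 — low.
Try y = 0.94 m: A R^(2/3) = 1.657 — ≈ 1.657.

y_n = 0.94 m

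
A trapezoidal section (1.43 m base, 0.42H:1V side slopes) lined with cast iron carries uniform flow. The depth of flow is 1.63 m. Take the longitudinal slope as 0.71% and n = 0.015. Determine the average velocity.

V = 4.4 m/s

With bottom width b = 1.43 m and side slope z = 0.42: A = (b + zy)y = (1.43 + 0.42×1.63)×1.63 = 3.447 m²; P = b + 2y√(1+z²) = 1.43 + 2×1.63×1.085 = 4.966 m.
Hydraulic radius R = A/P = 3.447/4.966 = 0.6941 m.
From Manning's equation, V = (1/n) R^(2/3) S^(1/2) = (1/0.015) × 0.6941^(2/3) × 0.0071^(1/2) = 4.4 m/s.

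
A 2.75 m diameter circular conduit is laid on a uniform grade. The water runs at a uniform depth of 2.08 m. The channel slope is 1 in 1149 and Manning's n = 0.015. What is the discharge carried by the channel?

For a circular section of diameter D = 2.75 m at depth y = 2.08 m, the central angle is θ = 2 arccos(1 − 2y/D) = 4.218 rad. Then A = (D²/8)(θ − sin θ) = 4.82 m² and P = Dθ/2 = 5.8 m.
Hydraulic radius R = A/P = 4.82/5.8 = 0.831 m.
Manning's equation: Q = (1/n) A R^(2/3) S^(1/2) = (1/0.015) × 4.82 × 0.831^(2/3) × 0.0008703^(1/2) = 8.38 m³/s.

Q = 8.38 m³/s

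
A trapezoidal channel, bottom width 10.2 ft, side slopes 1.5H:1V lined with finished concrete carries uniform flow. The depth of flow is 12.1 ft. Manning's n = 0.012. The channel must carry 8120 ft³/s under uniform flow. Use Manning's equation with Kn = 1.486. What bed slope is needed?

With bottom width b = 10.2 ft and side slope z = 1.5: A = (b + zy)y = (10.2 + 1.5×12.1)×12.1 = 343 ft²; P = b + 2y√(1+z²) = 10.2 + 2×12.1×1.803 = 53.83 ft.
Hydraulic radius R = A/P = 343/53.83 = 6.373 ft.
From Manning's equation, S = [nQ / (1.486 A R^(2/3))]² = [0.012 × 8120 / (1.486 × 343 × 6.373^(2/3))]² = 0.00309.

S = 0.00309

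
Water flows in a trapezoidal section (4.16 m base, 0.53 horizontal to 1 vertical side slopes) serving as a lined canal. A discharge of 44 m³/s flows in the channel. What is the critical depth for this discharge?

y_c = 2.05 m

At critical depth, Q² T / (g A³) = 1, i.e. A³/T = Q²/g = 44²/9.81 = 197.3.
At y = 1.52 m: A³/T = 74.5 — low.
At y = 2.31 m: A³/T = 291.1 — high.
At y = 2.05 m: A³/T = 196.5 — matches.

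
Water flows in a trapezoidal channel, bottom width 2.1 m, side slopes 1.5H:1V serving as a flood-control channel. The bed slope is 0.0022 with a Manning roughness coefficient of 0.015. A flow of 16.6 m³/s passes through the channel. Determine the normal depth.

y_n = 1.42 m

Manning's equation rearranged: A R^(2/3) = nQ / (1·√S) = 0.015 × 16.6 / (√0.0022) = 5.309.
Try y = 1.71 m: A R^(2/3) = 7.791 — too large.
Try y = 1.15 m: A R^(2/3) = 3.482 — too small.
Try y = 1.42 m: A R^(2/3) = 5.313 — matches.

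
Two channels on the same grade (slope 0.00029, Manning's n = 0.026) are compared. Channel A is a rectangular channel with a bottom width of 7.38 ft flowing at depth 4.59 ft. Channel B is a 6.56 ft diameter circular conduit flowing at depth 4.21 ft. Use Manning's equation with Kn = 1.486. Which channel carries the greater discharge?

channel A

Channel A: Flow area A = b·y = 7.38 × 4.59 = 33.87 ft². Wetted perimeter P = b + 2y = 7.38 + 2×4.59 = 16.56 ft. Hydraulic radius R = A/P = 33.87/16.56 = 2.046 ft. Q_A = (1.486/0.026)·33.87·2.046^(2/3)·√0.00029 = 53.13 ft³/s.
Channel B: For a circular section of diameter D = 6.56 ft at depth y = 4.21 ft, the central angle is θ = 2 arccos(1 − 2y/D) = 3.717 rad. Then A = (D²/8)(θ − sin θ) = 22.92 ft² and P = Dθ/2 = 12.19 ft. Hydraulic radius R = A/P = 22.92/12.19 = 1.88 ft. Q_B = (1.486/0.026)·22.92·1.88^(2/3)·√0.00029 = 33.98 ft³/s.
Q_A = 53.13 ft³/s vs Q_B = 33.98 ft³/s, so channel A carries more.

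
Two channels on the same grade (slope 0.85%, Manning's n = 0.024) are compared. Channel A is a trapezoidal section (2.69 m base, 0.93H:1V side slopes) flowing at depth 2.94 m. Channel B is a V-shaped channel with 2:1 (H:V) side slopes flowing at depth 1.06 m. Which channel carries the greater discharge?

Channel A: With bottom width b = 2.69 m and side slope z = 0.93: A = (b + zy)y = (2.69 + 0.93×2.94)×2.94 = 15.95 m²; P = b + 2y√(1+z²) = 2.69 + 2×2.94×1.366 = 10.72 m. Hydraulic radius R = A/P = 15.95/10.72 = 1.488 m. Q_A = (1/0.024)·15.95·1.488^(2/3)·√0.0085 = 79.83 m³/s.
Channel B: For a triangular section with side slope z = 2: A = zy² = 2×1.06² = 2.247 m²; P = 2y√(1+z²) = 2×1.06×2.236 = 4.74 m. Hydraulic radius R = A/P = 2.247/4.74 = 0.474 m. Q_B = (1/0.024)·2.247·0.474^(2/3)·√0.0085 = 5.248 m³/s.
Q_A = 79.83 m³/s vs Q_B = 5.248 m³/s, so channel A carries more.

channel A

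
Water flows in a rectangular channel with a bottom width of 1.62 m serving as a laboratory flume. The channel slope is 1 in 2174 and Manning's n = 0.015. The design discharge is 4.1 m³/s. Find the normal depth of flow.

Manning's equation rearranged: A R^(2/3) = nQ / (1·√S) = 0.015 × 4.1 / (√0.00046) = 2.868.
Trying y = 3.1 m: A R^(2/3) = 3.738 — too large.
Trying y = 2.46 m: A R^(2/3) = 2.864 — ≈ 2.868.

y_n = 2.46 m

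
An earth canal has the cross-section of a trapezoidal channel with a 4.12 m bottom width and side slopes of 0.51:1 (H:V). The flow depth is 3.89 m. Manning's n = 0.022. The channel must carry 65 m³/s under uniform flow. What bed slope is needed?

With bottom width b = 4.12 m and side slope z = 0.51: A = (b + zy)y = (4.12 + 0.51×3.89)×3.89 = 23.74 m²; P = b + 2y√(1+z²) = 4.12 + 2×3.89×1.123 = 12.85 m.
Hydraulic radius R = A/P = 23.74/12.85 = 1.847 m.
From Manning's equation, S = [nQ / (1 A R^(2/3))]² = [0.022 × 65 / (1 × 23.74 × 1.847^(2/3))]² = 0.0016.

S = 0.0016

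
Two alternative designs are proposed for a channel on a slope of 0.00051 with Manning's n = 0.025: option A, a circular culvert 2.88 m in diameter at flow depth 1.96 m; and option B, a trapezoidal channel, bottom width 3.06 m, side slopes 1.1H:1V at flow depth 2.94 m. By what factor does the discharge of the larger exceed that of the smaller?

5.92

Channel A: For a circular section of diameter D = 2.88 m at depth y = 1.96 m, the central angle is θ = 2 arccos(1 − 2y/D) = 3.881 rad. Then A = (D²/8)(θ − sin θ) = 4.722 m² and P = Dθ/2 = 5.588 m. Hydraulic radius R = A/P = 4.722/5.588 = 0.845 m. Q_A = (1/0.025)·4.722·0.845^(2/3)·√0.00051 = 3.812 m³/s.
Channel B: With bottom width b = 3.06 m and side slope z = 1.1: A = (b + zy)y = (3.06 + 1.1×2.94)×2.94 = 18.5 m²; P = b + 2y√(1+z²) = 3.06 + 2×2.94×1.487 = 11.8 m. Hydraulic radius R = A/P = 18.5/11.8 = 1.568 m. Q_B = (1/0.025)·18.5·1.568^(2/3)·√0.00051 = 22.56 m³/s.
The larger discharge is 22.56 m³/s and the smaller is 3.812 m³/s; the ratio is 5.92.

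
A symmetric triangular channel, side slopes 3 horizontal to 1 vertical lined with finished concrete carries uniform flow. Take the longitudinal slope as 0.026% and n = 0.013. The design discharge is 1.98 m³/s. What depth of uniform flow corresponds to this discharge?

y_n = 0.951 m

Manning's equation rearranged: A R^(2/3) = nQ / (1·√S) = 0.013 × 1.98 / (√0.00026) = 1.596.
At y = 1.2 m: A R^(2/3) = 2.967 — high.
At y = 0.716 m: A R^(2/3) = 0.7487 — low.
At y = 0.951 m: A R^(2/3) = 1.596 — ≈ 1.596.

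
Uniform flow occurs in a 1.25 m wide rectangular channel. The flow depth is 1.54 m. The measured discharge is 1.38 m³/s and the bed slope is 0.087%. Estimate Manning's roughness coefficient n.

n = 0.024

Flow area A = b·y = 1.25 × 1.54 = 1.925 m². Wetted perimeter P = b + 2y = 1.25 + 2×1.54 = 4.33 m.
Hydraulic radius R = A/P = 1.925/4.33 = 0.4446 m.
Rearranging Manning's equation: n = (1/Q) A R^(2/3) S^(1/2) = (1/1.38) × 1.925 × 0.4446^(2/3) × √0.00087 = 0.024.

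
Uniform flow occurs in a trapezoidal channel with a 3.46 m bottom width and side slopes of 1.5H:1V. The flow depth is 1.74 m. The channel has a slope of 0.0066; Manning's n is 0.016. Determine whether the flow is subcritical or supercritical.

With bottom width b = 3.46 m and side slope z = 1.5: A = (b + zy)y = (3.46 + 1.5×1.74)×1.74 = 10.56 m²; P = b + 2y√(1+z²) = 3.46 + 2×1.74×1.803 = 9.734 m.
Hydraulic radius R = A/P = 10.56/9.734 = 1.085 m.
V = (1/n) R^(2/3) √S = (1/0.016) × 1.085^(2/3) × √0.0066 = 5.362 m/s. Hydraulic depth D_h = A/T = 10.56/8.68 = 1.217 m.
Froude number Fr = V/√(g·D_h) = 5.362/√(9.81×1.217) = 1.55, which is greater than 1, so the flow is supercritical.

supercritical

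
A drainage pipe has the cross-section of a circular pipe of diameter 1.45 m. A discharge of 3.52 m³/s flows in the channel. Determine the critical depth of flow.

y_c = 0.986 m

At critical depth, Q² T / (g A³) = 1, i.e. A³/T = Q²/g = 3.52²/9.81 = 1.263.
Trying y = 0.787 m: A³/T = 0.531 — low.
Trying y = 0.986 m: A³/T = 1.264 — ≈ 1.263.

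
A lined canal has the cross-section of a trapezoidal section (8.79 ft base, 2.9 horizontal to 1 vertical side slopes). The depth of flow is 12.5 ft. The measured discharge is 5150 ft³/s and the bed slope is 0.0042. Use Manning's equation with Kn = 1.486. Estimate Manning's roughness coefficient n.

n = 0.037

With bottom width b = 8.79 ft and side slope z = 2.9: A = (b + zy)y = (8.79 + 2.9×12.5)×12.5 = 563 ft²; P = b + 2y√(1+z²) = 8.79 + 2×12.5×3.068 = 85.48 ft.
Hydraulic radius R = A/P = 563/85.48 = 6.586 ft.
Rearranging Manning's equation: n = (1.486/Q) A R^(2/3) S^(1/2) = (1.486/5150) × 563 × 6.586^(2/3) × √0.0042 = 0.037.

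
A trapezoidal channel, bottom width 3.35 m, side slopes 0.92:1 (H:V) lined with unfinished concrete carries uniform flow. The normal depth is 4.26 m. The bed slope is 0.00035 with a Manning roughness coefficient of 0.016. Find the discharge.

Q = 58.9 m³/s

With bottom width b = 3.35 m and side slope z = 0.92: A = (b + zy)y = (3.35 + 0.92×4.26)×4.26 = 30.97 m²; P = b + 2y√(1+z²) = 3.35 + 2×4.26×1.359 = 14.93 m.
Hydraulic radius R = A/P = 30.97/14.93 = 2.075 m.
Manning's equation: Q = (1/n) A R^(2/3) S^(1/2) = (1/0.016) × 30.97 × 2.075^(2/3) × 0.00035^(1/2) = 58.9 m³/s.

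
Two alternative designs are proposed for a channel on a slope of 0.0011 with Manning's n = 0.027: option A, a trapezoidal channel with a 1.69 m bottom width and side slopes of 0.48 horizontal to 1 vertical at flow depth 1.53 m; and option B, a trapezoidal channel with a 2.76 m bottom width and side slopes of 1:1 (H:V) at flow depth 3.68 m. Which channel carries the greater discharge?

channel B

Channel A: With bottom width b = 1.69 m and side slope z = 0.48: A = (b + zy)y = (1.69 + 0.48×1.53)×1.53 = 3.709 m²; P = b + 2y√(1+z²) = 1.69 + 2×1.53×1.109 = 5.084 m. Hydraulic radius R = A/P = 3.709/5.084 = 0.7296 m. Q_A = (1/0.027)·3.709·0.7296^(2/3)·√0.0011 = 3.693 m³/s.
Channel B: With bottom width b = 2.76 m and side slope z = 1: A = (b + zy)y = (2.76 + 1×3.68)×3.68 = 23.7 m²; P = b + 2y√(1+z²) = 2.76 + 2×3.68×1.414 = 13.17 m. Hydraulic radius R = A/P = 23.7/13.17 = 1.8 m. Q_B = (1/0.027)·23.7·1.8^(2/3)·√0.0011 = 43.07 m³/s.
Q_A = 3.693 m³/s vs Q_B = 43.07 m³/s, so channel B carries more.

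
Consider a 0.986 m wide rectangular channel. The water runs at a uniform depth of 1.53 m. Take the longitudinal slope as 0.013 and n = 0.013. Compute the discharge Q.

Q = 6.85 m³/s

Flow area A = b·y = 0.986 × 1.53 = 1.509 m². Wetted perimeter P = b + 2y = 0.986 + 2×1.53 = 4.046 m.
Hydraulic radius R = A/P = 1.509/4.046 = 0.3729 m.
Manning's equation: Q = (1/n) A R^(2/3) S^(1/2) = (1/0.013) × 1.509 × 0.3729^(2/3) × 0.013^(1/2) = 6.85 m³/s.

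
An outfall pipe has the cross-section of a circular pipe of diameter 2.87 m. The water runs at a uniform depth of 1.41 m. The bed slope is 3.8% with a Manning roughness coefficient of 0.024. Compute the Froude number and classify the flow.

For a circular section of diameter D = 2.87 m at depth y = 1.41 m, the central angle is θ = 2 arccos(1 − 2y/D) = 3.107 rad. Then A = (D²/8)(θ − sin θ) = 3.163 m² and P = Dθ/2 = 4.458 m.
Hydraulic radius R = A/P = 3.163/4.458 = 0.7095 m.
V = (1/n) R^(2/3) √S = (1/0.024) × 0.7095^(2/3) × √0.038 = 6.461 m/s. Hydraulic depth D_h = A/T = 3.163/2.87 = 1.102 m.
Froude number Fr = V/√(g·D_h) = 6.461/√(9.81×1.102) = 1.96, which is greater than 1, so the flow is supercritical.

supercritical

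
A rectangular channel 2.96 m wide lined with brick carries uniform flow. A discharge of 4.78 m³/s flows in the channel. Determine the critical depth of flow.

y_c = 0.643 m

For a rectangular channel, critical depth y_c = (q²/g)^(1/3) where q = Q/b = 4.78/2.96 = 1.615 m²/s.
So y_c = (1.615²/9.81)^(1/3) = 0.643 m.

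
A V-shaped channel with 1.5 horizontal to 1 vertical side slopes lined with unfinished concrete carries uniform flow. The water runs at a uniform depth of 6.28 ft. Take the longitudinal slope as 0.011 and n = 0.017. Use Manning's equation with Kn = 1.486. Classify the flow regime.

supercritical

For a triangular section with side slope z = 1.5: A = zy² = 1.5×6.28² = 59.16 ft²; P = 2y√(1+z²) = 2×6.28×1.803 = 22.64 ft.
Hydraulic radius R = A/P = 59.16/22.64 = 2.613 ft.
V = (1.486/n) R^(2/3) √S = (1.486/0.017) × 2.613^(2/3) × √0.011 = 17.39 ft/s. Hydraulic depth D_h = A/T = 59.16/18.84 = 3.14 ft.
Froude number Fr = V/√(g·D_h) = 17.39/√(32.2×3.14) = 1.73, which is greater than 1, so the flow is supercritical.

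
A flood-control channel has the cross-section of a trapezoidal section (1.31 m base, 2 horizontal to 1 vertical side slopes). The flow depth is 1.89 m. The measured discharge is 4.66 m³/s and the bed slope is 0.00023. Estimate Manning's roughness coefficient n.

With bottom width b = 1.31 m and side slope z = 2: A = (b + zy)y = (1.31 + 2×1.89)×1.89 = 9.62 m²; P = b + 2y√(1+z²) = 1.31 + 2×1.89×2.236 = 9.762 m.
Hydraulic radius R = A/P = 9.62/9.762 = 0.9854 m.
Rearranging Manning's equation: n = (1/Q) A R^(2/3) S^(1/2) = (1/4.66) × 9.62 × 0.9854^(2/3) × √0.00023 = 0.031.

n = 0.031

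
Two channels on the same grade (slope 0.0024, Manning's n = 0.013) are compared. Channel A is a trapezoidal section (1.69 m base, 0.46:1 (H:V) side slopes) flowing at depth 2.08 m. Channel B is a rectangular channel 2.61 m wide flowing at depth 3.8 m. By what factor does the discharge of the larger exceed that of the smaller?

Channel A: With bottom width b = 1.69 m and side slope z = 0.46: A = (b + zy)y = (1.69 + 0.46×2.08)×2.08 = 5.505 m²; P = b + 2y√(1+z²) = 1.69 + 2×2.08×1.101 = 6.269 m. Hydraulic radius R = A/P = 5.505/6.269 = 0.8782 m. Q_A = (1/0.013)·5.505·0.8782^(2/3)·√0.0024 = 19.03 m³/s.
Channel B: Flow area A = b·y = 2.61 × 3.8 = 9.918 m². Wetted perimeter P = b + 2y = 2.61 + 2×3.8 = 10.21 m. Hydraulic radius R = A/P = 9.918/10.21 = 0.9714 m. Q_B = (1/0.013)·9.918·0.9714^(2/3)·√0.0024 = 36.66 m³/s.
The larger discharge is 36.66 m³/s and the smaller is 19.03 m³/s; the ratio is 1.93.

1.93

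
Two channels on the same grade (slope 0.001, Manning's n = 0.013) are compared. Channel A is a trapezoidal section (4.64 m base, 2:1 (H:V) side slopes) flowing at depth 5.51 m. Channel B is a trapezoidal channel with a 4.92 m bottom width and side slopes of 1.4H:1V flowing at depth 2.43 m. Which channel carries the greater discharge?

channel A

Channel A: With bottom width b = 4.64 m and side slope z = 2: A = (b + zy)y = (4.64 + 2×5.51)×5.51 = 86.29 m²; P = b + 2y√(1+z²) = 4.64 + 2×5.51×2.236 = 29.28 m. Hydraulic radius R = A/P = 86.29/29.28 = 2.947 m. Q_A = (1/0.013)·86.29·2.947^(2/3)·√0.001 = 431.4 m³/s.
Channel B: With bottom width b = 4.92 m and side slope z = 1.4: A = (b + zy)y = (4.92 + 1.4×2.43)×2.43 = 20.22 m²; P = b + 2y√(1+z²) = 4.92 + 2×2.43×1.72 = 13.28 m. Hydraulic radius R = A/P = 20.22/13.28 = 1.523 m. Q_B = (1/0.013)·20.22·1.523^(2/3)·√0.001 = 65.11 m³/s.
Q_A = 431.4 m³/s vs Q_B = 65.11 m³/s, so channel A carries more.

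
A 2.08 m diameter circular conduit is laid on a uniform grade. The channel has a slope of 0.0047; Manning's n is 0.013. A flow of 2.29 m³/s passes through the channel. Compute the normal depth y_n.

Manning's equation rearranged: A R^(2/3) = nQ / (1·√S) = 0.013 × 2.29 / (√0.0047) = 0.4342.
At y = 0.496 m: A R^(2/3) = 0.274 — too small.
At y = 0.627 m: A R^(2/3) = 0.4343 — matches.

y_n = 0.627 m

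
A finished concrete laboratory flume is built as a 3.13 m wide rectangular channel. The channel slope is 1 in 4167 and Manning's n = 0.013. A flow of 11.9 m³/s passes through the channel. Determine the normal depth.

y_n = 3.11 m

Manning's equation rearranged: A R^(2/3) = nQ / (1·√S) = 0.013 × 11.9 / (√0.00024) = 9.986.
At y = 3.91 m: A R^(2/3) = 13.18 — over.
At y = 3.11 m: A R^(2/3) = 9.999 — close enough.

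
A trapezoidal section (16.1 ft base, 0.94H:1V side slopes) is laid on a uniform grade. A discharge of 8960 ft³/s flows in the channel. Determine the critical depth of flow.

At critical depth, Q² T / (g A³) = 1, i.e. A³/T = Q²/g = 8960²/32.2 = 2493000.
At y = 20 ft: A³/T = 6333000 — high.
At y = 11.9 ft: A³/T = 889800 — low.
At y = 15.7 ft: A³/T = 2493000 — close enough.

y_c = 15.7 ft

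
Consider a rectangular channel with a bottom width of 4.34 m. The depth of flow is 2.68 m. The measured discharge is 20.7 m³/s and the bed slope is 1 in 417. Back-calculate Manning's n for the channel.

n = 0.0311

Flow area A = b·y = 4.34 × 2.68 = 11.63 m². Wetted perimeter P = b + 2y = 4.34 + 2×2.68 = 9.7 m.
Hydraulic radius R = A/P = 11.63/9.7 = 1.199 m.
Rearranging Manning's equation: n = (1/Q) A R^(2/3) S^(1/2) = (1/20.7) × 11.63 × 1.199^(2/3) × √0.002398 = 0.0311.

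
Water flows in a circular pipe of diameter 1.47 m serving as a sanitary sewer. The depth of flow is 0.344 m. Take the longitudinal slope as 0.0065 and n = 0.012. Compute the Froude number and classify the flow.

For a circular section of diameter D = 1.47 m at depth y = 0.344 m, the central angle is θ = 2 arccos(1 − 2y/D) = 2.02 rad. Then A = (D²/8)(θ − sin θ) = 0.3022 m² and P = Dθ/2 = 1.485 m.
Hydraulic radius R = A/P = 0.3022/1.485 = 0.2036 m.
V = (1/n) R^(2/3) √S = (1/0.012) × 0.2036^(2/3) × √0.0065 = 2.325 m/s. Hydraulic depth D_h = A/T = 0.3022/1.245 = 0.2428 m.
Froude number Fr = V/√(g·D_h) = 2.325/√(9.81×0.2428) = 1.51, which is greater than 1, so the flow is supercritical.

supercritical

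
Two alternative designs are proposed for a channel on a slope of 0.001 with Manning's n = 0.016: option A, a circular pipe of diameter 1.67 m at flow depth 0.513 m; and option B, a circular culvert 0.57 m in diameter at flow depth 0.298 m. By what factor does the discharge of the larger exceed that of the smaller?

6.69

Channel A: For a circular section of diameter D = 1.67 m at depth y = 0.513 m, the central angle is θ = 2 arccos(1 − 2y/D) = 2.35 rad. Then A = (D²/8)(θ − sin θ) = 0.5711 m² and P = Dθ/2 = 1.962 m. Hydraulic radius R = A/P = 0.5711/1.962 = 0.2911 m. Q_A = (1/0.016)·0.5711·0.2911^(2/3)·√0.001 = 0.4957 m³/s.
Channel B: For a circular section of diameter D = 0.57 m at depth y = 0.298 m, the central angle is θ = 2 arccos(1 − 2y/D) = 3.233 rad. Then A = (D²/8)(θ − sin θ) = 0.135 m² and P = Dθ/2 = 0.9214 m. Hydraulic radius R = A/P = 0.135/0.9214 = 0.1465 m. Q_B = (1/0.016)·0.135·0.1465^(2/3)·√0.001 = 0.07415 m³/s.
The larger discharge is 0.4957 m³/s and the smaller is 0.07415 m³/s; the ratio is 6.69.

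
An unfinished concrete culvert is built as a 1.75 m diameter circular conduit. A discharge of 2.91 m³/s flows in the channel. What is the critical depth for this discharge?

At critical depth, Q² T / (g A³) = 1, i.e. A³/T = Q²/g = 2.91²/9.81 = 0.8632.
Trying y = 0.67 m: A³/T = 0.3574 — low.
Trying y = 0.843 m: A³/T = 0.8621 — ≈ 0.8632.

y_c = 0.843 m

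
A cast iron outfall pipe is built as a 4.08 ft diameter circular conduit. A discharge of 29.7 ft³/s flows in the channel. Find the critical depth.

y_c = 1.61 ft

At critical depth, Q² T / (g A³) = 1, i.e. A³/T = Q²/g = 29.7²/32.2 = 27.39.
At y = 1.26 ft: A³/T = 10.74 — too small.
At y = 1.99 ft: A³/T = 62.27 — too large.
At y = 1.61 ft: A³/T = 27.65 — ≈ 27.39.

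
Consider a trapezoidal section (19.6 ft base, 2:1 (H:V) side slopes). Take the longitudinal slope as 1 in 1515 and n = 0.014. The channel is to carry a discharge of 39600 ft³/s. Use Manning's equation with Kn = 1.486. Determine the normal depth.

Manning's equation rearranged: A R^(2/3) = nQ / (1.486·√S) = 0.014 × 39600 / (1.486 × √0.0006601) = 14520.
At y = 35.4 ft: A R^(2/3) = 21970 — too large.
At y = 24.1 ft: A R^(2/3) = 8954 — too small.
At y = 29.7 ft: A R^(2/3) = 14520 — matches.

y_n = 29.7 ft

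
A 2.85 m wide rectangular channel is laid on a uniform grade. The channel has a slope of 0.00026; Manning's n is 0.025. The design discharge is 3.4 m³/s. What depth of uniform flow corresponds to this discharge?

y_n = 2.07 m

Manning's equation rearranged: A R^(2/3) = nQ / (1·√S) = 0.025 × 3.4 / (√0.00026) = 5.271.
Try y = 1.55 m: A R^(2/3) = 3.622 — short.
Try y = 2.32 m: A R^(2/3) = 6.085 — over.
Try y = 2.07 m: A R^(2/3) = 5.269 — ≈ 5.271.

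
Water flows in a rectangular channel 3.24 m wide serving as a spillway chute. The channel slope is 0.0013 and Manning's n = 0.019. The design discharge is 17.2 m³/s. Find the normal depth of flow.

Manning's equation rearranged: A R^(2/3) = nQ / (1·√S) = 0.019 × 17.2 / (√0.0013) = 9.064.
Trying y = 3.45 m: A R^(2/3) = 11.93 — too large.
Trying y = 2.76 m: A R^(2/3) = 9.066 — matches.

y_n = 2.76 m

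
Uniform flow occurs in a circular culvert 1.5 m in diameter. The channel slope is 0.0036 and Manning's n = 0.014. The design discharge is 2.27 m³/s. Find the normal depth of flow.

y_n = 0.817 m

Manning's equation rearranged: A R^(2/3) = nQ / (1·√S) = 0.014 × 2.27 / (√0.0036) = 0.5297.
Try y = 0.651 m: A R^(2/3) = 0.3589 — too small.
Try y = 0.962 m: A R^(2/3) = 0.6818 — too large.
Try y = 0.817 m: A R^(2/3) = 0.5298 — ≈ 0.5297.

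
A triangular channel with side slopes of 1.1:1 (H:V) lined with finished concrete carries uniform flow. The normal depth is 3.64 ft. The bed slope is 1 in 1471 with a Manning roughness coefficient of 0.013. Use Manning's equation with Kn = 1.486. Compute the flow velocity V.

For a triangular section with side slope z = 1.1: A = zy² = 1.1×3.64² = 14.57 ft²; P = 2y√(1+z²) = 2×3.64×1.487 = 10.82 ft.
Hydraulic radius R = A/P = 14.57/10.82 = 1.347 ft.
From Manning's equation, V = (1.486/n) R^(2/3) S^(1/2) = (1.486/0.013) × 1.347^(2/3) × 0.0006798^(1/2) = 3.63 ft/s.

V = 3.63 ft/s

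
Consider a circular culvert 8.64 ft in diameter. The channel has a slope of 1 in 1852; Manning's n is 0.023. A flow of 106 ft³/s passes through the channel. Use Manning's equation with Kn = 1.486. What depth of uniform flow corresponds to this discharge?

y_n = 5.43 ft

Manning's equation rearranged: A R^(2/3) = nQ / (1.486·√S) = 0.023 × 106 / (1.486 × √0.00054) = 70.6.
Trying y = 3.75 ft: A R^(2/3) = 38.27 — short.
Trying y = 6.43 ft: A R^(2/3) = 88.53 — over.
Trying y = 5.43 ft: A R^(2/3) = 70.57 — close enough.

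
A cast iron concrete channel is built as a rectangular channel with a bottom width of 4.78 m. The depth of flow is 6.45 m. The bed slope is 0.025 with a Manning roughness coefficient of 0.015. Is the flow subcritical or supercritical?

supercritical

Flow area A = b·y = 4.78 × 6.45 = 30.83 m². Wetted perimeter P = b + 2y = 4.78 + 2×6.45 = 17.68 m.
Hydraulic radius R = A/P = 30.83/17.68 = 1.744 m.
V = (1/n) R^(2/3) √S = (1/0.015) × 1.744^(2/3) × √0.025 = 15.27 m/s. Hydraulic depth D_h = A/T = 30.83/4.78 = 6.45 m.
Froude number Fr = V/√(g·D_h) = 15.27/√(9.81×6.45) = 1.92, which is greater than 1, so the flow is supercritical.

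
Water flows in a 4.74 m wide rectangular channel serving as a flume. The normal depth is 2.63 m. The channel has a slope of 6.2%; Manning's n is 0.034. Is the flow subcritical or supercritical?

supercritical

Flow area A = b·y = 4.74 × 2.63 = 12.47 m². Wetted perimeter P = b + 2y = 4.74 + 2×2.63 = 10 m.
Hydraulic radius R = A/P = 12.47/10 = 1.247 m.
V = (1/n) R^(2/3) √S = (1/0.034) × 1.247^(2/3) × √0.062 = 8.483 m/s. Hydraulic depth D_h = A/T = 12.47/4.74 = 2.63 m.
Froude number Fr = V/√(g·D_h) = 8.483/√(9.81×2.63) = 1.67, which is greater than 1, so the flow is supercritical.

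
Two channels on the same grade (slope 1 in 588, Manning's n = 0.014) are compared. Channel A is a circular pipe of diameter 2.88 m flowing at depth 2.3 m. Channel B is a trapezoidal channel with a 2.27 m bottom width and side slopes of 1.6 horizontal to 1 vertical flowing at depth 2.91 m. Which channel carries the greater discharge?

channel B

Channel A: For a circular section of diameter D = 2.88 m at depth y = 2.3 m, the central angle is θ = 2 arccos(1 − 2y/D) = 4.422 rad. Then A = (D²/8)(θ − sin θ) = 5.578 m² and P = Dθ/2 = 6.367 m. Hydraulic radius R = A/P = 5.578/6.367 = 0.876 m. Q_A = (1/0.014)·5.578·0.876^(2/3)·√0.001701 = 15.04 m³/s.
Channel B: With bottom width b = 2.27 m and side slope z = 1.6: A = (b + zy)y = (2.27 + 1.6×2.91)×2.91 = 20.15 m²; P = b + 2y√(1+z²) = 2.27 + 2×2.91×1.887 = 13.25 m. Hydraulic radius R = A/P = 20.15/13.25 = 1.521 m. Q_B = (1/0.014)·20.15·1.521^(2/3)·√0.001701 = 78.52 m³/s.
Q_A = 15.04 m³/s vs Q_B = 78.52 m³/s, so channel B carries more.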